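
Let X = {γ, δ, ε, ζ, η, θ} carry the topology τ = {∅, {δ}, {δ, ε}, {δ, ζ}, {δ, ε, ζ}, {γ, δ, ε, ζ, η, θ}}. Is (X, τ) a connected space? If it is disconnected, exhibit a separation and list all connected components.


(X, τ) is connected.

Find clopen sets (U ∈ τ with X ∖ U ∈ τ):
  U = ∅, X ∖ U = {γ, δ, ε, ζ, η, θ} — both open, so U is clopen.
  U = {γ, δ, ε, ζ, η, θ}, X ∖ U = ∅ — both open, so U is clopen.
Only trivial clopens (∅ and X) exist, so (X, τ) is connected.
Compute connected components by grouping points that agree on all clopens:
  component: {γ, δ, ε, ζ, η, θ}


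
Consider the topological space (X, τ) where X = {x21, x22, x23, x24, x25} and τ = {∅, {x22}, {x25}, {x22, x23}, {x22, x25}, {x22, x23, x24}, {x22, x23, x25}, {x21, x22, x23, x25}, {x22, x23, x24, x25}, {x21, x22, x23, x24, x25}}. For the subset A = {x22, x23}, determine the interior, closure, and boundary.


int(A) = {x22, x23}, cl(A) = {x21, x22, x23, x24}, ∂A = {x21, x24}.

Closed sets in (X, τ) are complements of opens:
  closed(X, τ) = {∅, {x21}, {x24}, {x21, x24}, {x21, x25}, {x21, x23, x24}, {x21, x24, x25}, {x21, x22, x23, x24}, {x21, x23, x24, x25}, {x21, x22, x23, x24, x25}}.
int(A) = ⋃ {U ∈ τ : U ⊆ A}. Opens contained in A: ∅, {x22}, {x22, x23}.
Taking the union of these: int(A) = {x22, x23}.
cl(A) = ⋂ {C closed : A ⊆ C}. Closed sets containing A: {x21, x22, x23, x24}, {x21, x22, x23, x24, x25}.
Intersecting these: cl(A) = {x21, x22, x23, x24}.
∂A = cl(A) ∖ int(A) = {x21, x22, x23, x24} ∖ {x22, x23} = {x21, x24}.


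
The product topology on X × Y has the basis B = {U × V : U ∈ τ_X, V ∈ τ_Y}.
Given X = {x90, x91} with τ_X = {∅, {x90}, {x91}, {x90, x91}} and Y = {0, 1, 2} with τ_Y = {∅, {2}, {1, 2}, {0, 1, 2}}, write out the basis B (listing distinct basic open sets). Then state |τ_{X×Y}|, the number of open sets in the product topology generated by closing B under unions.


Basis B = {∅ × ∅, {x90} × {2}, {x91} × {2}, {x90} × {1, 2}, {x90, x91} × {2}, {x91} × {1, 2}, {x90} × {0, 1, 2}, {x91} × {0, 1, 2}, {x90, x91} × {1, 2}, {x90, x91} × {0, 1, 2}}; |τ_{X×Y}| = 16.

Enumerate products U × V with U ∈ τ_X, V ∈ τ_Y (deduplicated):
  ∅ × ∅ = {} (∅)
  {x90} × {2} = {(x90,2)}
  {x91} × {2} = {(x91,2)}
  {x90} × {1, 2} = {(x90,1), (x90,2)}
  {x90, x91} × {2} = {(x90,2), (x91,2)}
  {x91} × {1, 2} = {(x91,1), (x91,2)}
  {x90} × {0, 1, 2} = {(x90,0), (x90,1), (x90,2)}
  {x91} × {0, 1, 2} = {(x91,0), (x91,1), (x91,2)}
  {x90, x91} × {1, 2} = {(x90,1), (x90,2), (x91,1), (x91,2)}
  {x90, x91} × {0, 1, 2} = {(x90,0), (x90,1), (x90,2), (x91,0), (x91,1), (x91,2)}
These 10 distinct sets form the basis B.
Close under arbitrary unions to get τ_{X×Y}; counting gives |τ_{X×Y}| = 16.


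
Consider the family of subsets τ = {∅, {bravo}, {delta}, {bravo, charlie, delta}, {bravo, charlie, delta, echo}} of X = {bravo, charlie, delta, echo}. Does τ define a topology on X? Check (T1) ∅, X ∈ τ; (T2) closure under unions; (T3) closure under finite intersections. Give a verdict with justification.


τ is NOT a topology on X.

Axiom (T1): ∅ ∈ τ? Yes; X ∈ τ? Yes.
Axiom (T2/T3): check pairwise unions and intersections of members of τ.
Counterexample for (T2): {bravo} ∪ {delta} = {bravo, delta} ∉ τ. Therefore τ is NOT a topology.


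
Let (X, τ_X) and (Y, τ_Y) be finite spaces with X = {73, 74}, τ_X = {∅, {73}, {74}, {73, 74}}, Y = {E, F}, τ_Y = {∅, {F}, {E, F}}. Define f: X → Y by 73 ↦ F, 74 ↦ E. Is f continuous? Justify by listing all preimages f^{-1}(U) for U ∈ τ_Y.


f IS continuous.

Compute f^{-1}(U) for each U ∈ τ_Y:
  U = ∅: f^{-1}(U) = ∅ ∈ τ_X ✓.
  U = {F}: f^{-1}(U) = {73} ∈ τ_X ✓.
  U = {E, F}: f^{-1}(U) = {73, 74} ∈ τ_X ✓.
Every preimage lies in τ_X, so f IS continuous.


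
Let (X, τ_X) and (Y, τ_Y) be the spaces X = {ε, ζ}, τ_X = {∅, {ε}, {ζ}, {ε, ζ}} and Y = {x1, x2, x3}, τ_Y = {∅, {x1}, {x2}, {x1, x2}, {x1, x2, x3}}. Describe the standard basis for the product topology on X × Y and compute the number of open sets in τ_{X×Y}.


Basis B = {∅ × ∅, {ε} × {x1}, {ε} × {x2}, {ζ} × {x1}, {ζ} × {x2}, {ε} × {x1, x2}, {ε, ζ} × {x1}, {ε, ζ} × {x2}, {ζ} × {x1, x2}, {ε} × {x1, x2, x3}, {ζ} × {x1, x2, x3}, {ε, ζ} × {x1, x2}, {ε, ζ} × {x1, x2, x3}}; |τ_{X×Y}| = 25.

Enumerate products U × V with U ∈ τ_X, V ∈ τ_Y (deduplicated):
  ∅ × ∅ = {} (∅)
  {ε} × {x1} = {(ε,x1)}
  {ε} × {x2} = {(ε,x2)}
  {ζ} × {x1} = {(ζ,x1)}
  {ζ} × {x2} = {(ζ,x2)}
  {ε} × {x1, x2} = {(ε,x1), (ε,x2)}
  {ε, ζ} × {x1} = {(ε,x1), (ζ,x1)}
  {ε, ζ} × {x2} = {(ε,x2), (ζ,x2)}
  {ζ} × {x1, x2} = {(ζ,x1), (ζ,x2)}
  {ε} × {x1, x2, x3} = {(ε,x1), (ε,x2), (ε,x3)}
  {ζ} × {x1, x2, x3} = {(ζ,x1), (ζ,x2), (ζ,x3)}
  {ε, ζ} × {x1, x2} = {(ε,x1), (ε,x2), (ζ,x1), (ζ,x2)}
  {ε, ζ} × {x1, x2, x3} = {(ε,x1), (ε,x2), (ε,x3), (ζ,x1), (ζ,x2), (ζ,x3)}
These 13 distinct sets form the basis B.
Close under arbitrary unions to get τ_{X×Y}; counting gives |τ_{X×Y}| = 25.


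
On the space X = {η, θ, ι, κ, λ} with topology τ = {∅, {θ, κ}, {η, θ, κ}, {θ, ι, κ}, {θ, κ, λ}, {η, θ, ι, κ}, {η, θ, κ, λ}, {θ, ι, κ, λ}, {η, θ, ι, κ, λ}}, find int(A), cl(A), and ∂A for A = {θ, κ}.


int(A) = {θ, κ}, cl(A) = {η, θ, ι, κ, λ}, ∂A = {η, ι, λ}.

Closed sets in (X, τ) are complements of opens:
  closed(X, τ) = {∅, {η}, {ι}, {λ}, {η, ι}, {η, λ}, {ι, λ}, {η, ι, λ}, {η, θ, ι, κ, λ}}.
int(A) = ⋃ {U ∈ τ : U ⊆ A}. Opens contained in A: ∅, {θ, κ}.
Taking the union of these: int(A) = {θ, κ}.
cl(A) = ⋂ {C closed : A ⊆ C}. Closed sets containing A: {η, θ, ι, κ, λ}.
Intersecting these: cl(A) = {η, θ, ι, κ, λ}.
∂A = cl(A) ∖ int(A) = {η, θ, ι, κ, λ} ∖ {θ, κ} = {η, ι, λ}.


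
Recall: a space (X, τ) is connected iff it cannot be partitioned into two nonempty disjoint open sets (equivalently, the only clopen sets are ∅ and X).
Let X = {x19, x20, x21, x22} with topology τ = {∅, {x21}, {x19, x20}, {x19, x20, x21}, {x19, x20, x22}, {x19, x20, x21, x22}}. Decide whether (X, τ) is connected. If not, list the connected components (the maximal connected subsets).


(X, τ) is disconnected; components = [{x21}, {x19, x20, x22}].

Find clopen sets (U ∈ τ with X ∖ U ∈ τ):
  U = ∅, X ∖ U = {x19, x20, x21, x22} — both open, so U is clopen.
  U = {x21}, X ∖ U = {x19, x20, x22} — both open, so U is clopen.
  U = {x19, x20, x22}, X ∖ U = {x21} — both open, so U is clopen.
  U = {x19, x20, x21, x22}, X ∖ U = ∅ — both open, so U is clopen.
Nontrivial clopen(s) exist: e.g. {x21}. So (X, τ) is disconnected.
Compute connected components by grouping points that agree on all clopens:
  component: {x21}
  component: {x19, x20, x22}


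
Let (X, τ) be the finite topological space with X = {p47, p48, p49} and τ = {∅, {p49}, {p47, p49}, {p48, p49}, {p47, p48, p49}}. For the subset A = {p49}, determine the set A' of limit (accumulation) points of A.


A' = {p47, p48}

For each x ∈ X, list the open sets U ∈ τ with x ∈ U, then check whether U ∩ (A ∖ {x}) ≠ ∅ for every such U.
  x = p47: opens ∋ x are {p47, p49}, {p47, p48, p49}; each meets A ∖ {p47}, so x IS a limit point.
  x = p48: opens ∋ x are {p48, p49}, {p47, p48, p49}; each meets A ∖ {p48}, so x IS a limit point.
  x = p49: open {p49} ∋ x has {p49} ∩ (A ∖ {p49}) = ∅, so x is NOT a limit point.
Collecting: A' = {p47, p48}.


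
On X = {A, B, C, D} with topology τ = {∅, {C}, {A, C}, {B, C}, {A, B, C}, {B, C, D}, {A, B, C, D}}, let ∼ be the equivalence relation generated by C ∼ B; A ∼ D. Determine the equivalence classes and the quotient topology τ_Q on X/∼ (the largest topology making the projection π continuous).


X/∼ = {[A=D], [B=C]}; |τ_Q| = 3.

Equivalence classes: [A=D], [B=C].
Quotient map π: X → X/∼ sends A ↦ [A=D], B ↦ [B=C], C ↦ [B=C], D ↦ [A=D].
For each subset V ⊆ X/∼, compute π^{-1}(V) ⊆ X and check whether π^{-1}(V) ∈ τ. V is open in τ_Q iff π^{-1}(V) ∈ τ.
  V = {}: π^{-1}(V) = ∅ ∈ τ ✓.
  V = {[A=D]}: π^{-1}(V) = {A, D} ∉ τ ✗.
  V = {[B=C]}: π^{-1}(V) = {B, C} ∈ τ ✓.
  V = {[A=D], [B=C]}: π^{-1}(V) = {A, B, C, D} ∈ τ ✓.
Open sets in the quotient: τ_Q = {{}, {[B=C]}, {[A=D], [B=C]}} (3 elements).


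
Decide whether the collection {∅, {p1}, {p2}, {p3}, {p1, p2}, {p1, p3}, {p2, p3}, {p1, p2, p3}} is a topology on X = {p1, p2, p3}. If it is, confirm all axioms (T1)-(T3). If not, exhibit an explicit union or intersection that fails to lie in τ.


τ IS a topology on X.

Axiom (T1): ∅ ∈ τ? Yes; X ∈ τ? Yes.
Axiom (T2/T3): check pairwise unions and intersections of members of τ.
All pairwise intersections and unions checked — each lies in τ. Therefore τ satisfies (T1), (T2), (T3): it IS a topology on X.


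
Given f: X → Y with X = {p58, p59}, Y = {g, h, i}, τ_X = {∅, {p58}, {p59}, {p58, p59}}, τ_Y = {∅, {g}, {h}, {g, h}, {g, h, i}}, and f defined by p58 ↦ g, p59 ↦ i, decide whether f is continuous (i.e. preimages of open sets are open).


f IS continuous.

Compute f^{-1}(U) for each U ∈ τ_Y:
  U = ∅: f^{-1}(U) = ∅ ∈ τ_X ✓.
  U = {g}: f^{-1}(U) = {p58} ∈ τ_X ✓.
  U = {h}: f^{-1}(U) = ∅ ∈ τ_X ✓.
  U = {g, h}: f^{-1}(U) = {p58} ∈ τ_X ✓.
  U = {g, h, i}: f^{-1}(U) = {p58, p59} ∈ τ_X ✓.
Every preimage lies in τ_X, so f IS continuous.


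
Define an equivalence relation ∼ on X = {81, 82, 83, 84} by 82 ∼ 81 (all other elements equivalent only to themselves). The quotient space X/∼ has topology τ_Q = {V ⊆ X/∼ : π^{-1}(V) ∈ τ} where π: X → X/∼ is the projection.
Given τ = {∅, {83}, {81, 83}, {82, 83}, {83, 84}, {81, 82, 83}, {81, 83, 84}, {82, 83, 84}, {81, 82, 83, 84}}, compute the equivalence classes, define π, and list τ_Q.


X/∼ = {[81=82], [83], [84]}; |τ_Q| = 5.

Equivalence classes: [81=82], [83], [84].
Quotient map π: X → X/∼ sends 81 ↦ [81=82], 82 ↦ [81=82], 83 ↦ [83], 84 ↦ [84].
For each subset V ⊆ X/∼, compute π^{-1}(V) ⊆ X and check whether π^{-1}(V) ∈ τ. V is open in τ_Q iff π^{-1}(V) ∈ τ.
  V = {}: π^{-1}(V) = ∅ ∈ τ ✓.
  V = {[81=82]}: π^{-1}(V) = {81, 82} ∉ τ ✗.
  V = {[83]}: π^{-1}(V) = {83} ∈ τ ✓.
  V = {[81=82], [83]}: π^{-1}(V) = {81, 82, 83} ∈ τ ✓.
  V = {[84]}: π^{-1}(V) = {84} ∉ τ ✗.
  V = {[81=82], [84]}: π^{-1}(V) = {81, 82, 84} ∉ τ ✗.
  V = {[83], [84]}: π^{-1}(V) = {83, 84} ∈ τ ✓.
  V = {[81=82], [83], [84]}: π^{-1}(V) = {81, 82, 83, 84} ∈ τ ✓.
Open sets in the quotient: τ_Q = {{}, {[83]}, {[81=82], [83]}, {[83], [84]}, {[81=82], [83], [84]}} (5 elements).


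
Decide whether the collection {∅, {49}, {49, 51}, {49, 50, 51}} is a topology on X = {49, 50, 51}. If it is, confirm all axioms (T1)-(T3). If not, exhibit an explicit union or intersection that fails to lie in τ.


τ IS a topology on X.

Axiom (T1): ∅ ∈ τ? Yes; X ∈ τ? Yes.
Axiom (T2/T3): check pairwise unions and intersections of members of τ.
All pairwise intersections and unions checked — each lies in τ. Therefore τ satisfies (T1), (T2), (T3): it IS a topology on X.


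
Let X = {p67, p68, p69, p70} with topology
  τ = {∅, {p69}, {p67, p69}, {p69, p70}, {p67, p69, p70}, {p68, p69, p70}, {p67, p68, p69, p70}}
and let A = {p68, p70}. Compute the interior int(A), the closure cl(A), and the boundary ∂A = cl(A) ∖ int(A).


int(A) = ∅, cl(A) = {p68, p70}, ∂A = {p68, p70}.

Closed sets in (X, τ) are complements of opens:
  closed(X, τ) = {∅, {p67}, {p68}, {p67, p68}, {p68, p70}, {p67, p68, p70}, {p67, p68, p69, p70}}.
int(A) = ⋃ {U ∈ τ : U ⊆ A}. Opens contained in A: ∅.
Taking the union of these: int(A) = ∅.
cl(A) = ⋂ {C closed : A ⊆ C}. Closed sets containing A: {p68, p70}, {p67, p68, p70}, {p67, p68, p69, p70}.
Intersecting these: cl(A) = {p68, p70}.
∂A = cl(A) ∖ int(A) = {p68, p70} ∖ ∅ = {p68, p70}.


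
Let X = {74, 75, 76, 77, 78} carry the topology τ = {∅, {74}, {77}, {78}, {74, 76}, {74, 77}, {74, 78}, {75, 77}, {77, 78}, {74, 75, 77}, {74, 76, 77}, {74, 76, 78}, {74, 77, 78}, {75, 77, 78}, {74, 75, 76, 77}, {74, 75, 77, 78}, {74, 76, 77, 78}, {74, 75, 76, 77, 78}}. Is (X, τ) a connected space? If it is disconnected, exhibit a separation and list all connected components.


(X, τ) is disconnected; components = [{78}, {74, 76}, {75, 77}].

Find clopen sets (U ∈ τ with X ∖ U ∈ τ):
  U = ∅, X ∖ U = {74, 75, 76, 77, 78} — both open, so U is clopen.
  U = {78}, X ∖ U = {74, 75, 76, 77} — both open, so U is clopen.
  U = {74, 76}, X ∖ U = {75, 77, 78} — both open, so U is clopen.
  U = {75, 77}, X ∖ U = {74, 76, 78} — both open, so U is clopen.
  U = {74, 76, 78}, X ∖ U = {75, 77} — both open, so U is clopen.
  U = {75, 77, 78}, X ∖ U = {74, 76} — both open, so U is clopen.
  U = {74, 75, 76, 77}, X ∖ U = {78} — both open, so U is clopen.
  U = {74, 75, 76, 77, 78}, X ∖ U = ∅ — both open, so U is clopen.
Nontrivial clopen(s) exist: e.g. {74, 75, 76, 77}. So (X, τ) is disconnected.
Compute connected components by grouping points that agree on all clopens:
  component: {78}
  component: {74, 76}
  component: {75, 77}


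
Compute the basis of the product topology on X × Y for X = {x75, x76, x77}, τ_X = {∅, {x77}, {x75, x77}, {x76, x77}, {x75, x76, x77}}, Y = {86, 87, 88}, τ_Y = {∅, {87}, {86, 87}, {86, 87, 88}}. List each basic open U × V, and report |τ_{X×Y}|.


Basis B = {∅ × ∅, {x77} × {87}, {x75, x77} × {87}, {x76, x77} × {87}, {x77} × {86, 87}, {x75, x76, x77} × {87}, {x77} × {86, 87, 88}, {x75, x77} × {86, 87}, {x76, x77} × {86, 87}, {x75, x77} × {86, 87, 88}, {x75, x76, x77} × {86, 87}, {x76, x77} × {86, 87, 88}, {x75, x76, x77} × {86, 87, 88}}; |τ_{X×Y}| = 30.

Enumerate products U × V with U ∈ τ_X, V ∈ τ_Y (deduplicated):
  ∅ × ∅ = {} (∅)
  {x77} × {87} = {(x77,87)}
  {x75, x77} × {87} = {(x75,87), (x77,87)}
  {x76, x77} × {87} = {(x76,87), (x77,87)}
  {x77} × {86, 87} = {(x77,86), (x77,87)}
  {x75, x76, x77} × {87} = {(x75,87), (x76,87), (x77,87)}
  {x77} × {86, 87, 88} = {(x77,86), (x77,87), (x77,88)}
  {x75, x77} × {86, 87} = {(x75,86), (x75,87), (x77,86), (x77,87)}
  {x76, x77} × {86, 87} = {(x76,86), (x76,87), (x77,86), (x77,87)}
  {x75, x77} × {86, 87, 88} = {(x75,86), (x75,87), (x75,88), (x77,86), (x77,87), (x77,88)}
  {x75, x76, x77} × {86, 87} = {(x75,86), (x75,87), (x76,86), (x76,87), (x77,86), (x77,87)}
  {x76, x77} × {86, 87, 88} = {(x76,86), (x76,87), (x76,88), (x77,86), (x77,87), (x77,88)}
  {x75, x76, x77} × {86, 87, 88} = {(x75,86), (x75,87), (x75,88), (x76,86), (x76,87), (x76,88), (x77,86), (x77,87), (x77,88)}
These 13 distinct sets form the basis B.
Close under arbitrary unions to get τ_{X×Y}; counting gives |τ_{X×Y}| = 30.


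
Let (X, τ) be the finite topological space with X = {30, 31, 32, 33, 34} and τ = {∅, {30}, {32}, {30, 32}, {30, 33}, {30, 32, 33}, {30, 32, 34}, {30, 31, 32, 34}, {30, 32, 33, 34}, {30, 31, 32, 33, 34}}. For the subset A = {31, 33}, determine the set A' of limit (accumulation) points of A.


A' = ∅

For each x ∈ X, list the open sets U ∈ τ with x ∈ U, then check whether U ∩ (A ∖ {x}) ≠ ∅ for every such U.
  x = 30: open {30} ∋ x has {30} ∩ (A ∖ {30}) = ∅, so x is NOT a limit point.
  x = 31: open {30, 31, 32, 34} ∋ x has {30, 31, 32, 34} ∩ (A ∖ {31}) = ∅, so x is NOT a limit point.
  x = 32: open {32} ∋ x has {32} ∩ (A ∖ {32}) = ∅, so x is NOT a limit point.
  x = 33: open {30, 33} ∋ x has {30, 33} ∩ (A ∖ {33}) = ∅, so x is NOT a limit point.
  x = 34: open {30, 32, 34} ∋ x has {30, 32, 34} ∩ (A ∖ {34}) = ∅, so x is NOT a limit point.
Collecting: A' = ∅.


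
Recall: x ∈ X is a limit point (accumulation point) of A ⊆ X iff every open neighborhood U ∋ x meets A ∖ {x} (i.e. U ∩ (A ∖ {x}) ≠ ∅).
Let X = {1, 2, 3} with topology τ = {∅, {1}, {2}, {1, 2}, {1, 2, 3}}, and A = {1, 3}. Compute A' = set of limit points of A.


A' = {3}

For each x ∈ X, list the open sets U ∈ τ with x ∈ U, then check whether U ∩ (A ∖ {x}) ≠ ∅ for every such U.
  x = 1: open {1} ∋ x has {1} ∩ (A ∖ {1}) = ∅, so x is NOT a limit point.
  x = 2: open {2} ∋ x has {2} ∩ (A ∖ {2}) = ∅, so x is NOT a limit point.
  x = 3: opens ∋ x are {1, 2, 3}; each meets A ∖ {3}, so x IS a limit point.
Collecting: A' = {3}.


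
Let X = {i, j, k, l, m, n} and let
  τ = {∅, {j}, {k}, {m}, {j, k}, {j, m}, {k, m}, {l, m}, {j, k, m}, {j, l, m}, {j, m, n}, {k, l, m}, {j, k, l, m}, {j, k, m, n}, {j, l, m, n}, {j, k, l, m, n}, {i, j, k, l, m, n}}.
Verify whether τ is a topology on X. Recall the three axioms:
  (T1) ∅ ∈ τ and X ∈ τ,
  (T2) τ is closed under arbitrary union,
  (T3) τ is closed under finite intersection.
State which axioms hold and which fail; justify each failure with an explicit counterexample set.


τ IS a topology on X.

Axiom (T1): ∅ ∈ τ? Yes; X ∈ τ? Yes.
Axiom (T2/T3): check pairwise unions and intersections of members of τ.
All pairwise intersections and unions checked — each lies in τ. Therefore τ satisfies (T1), (T2), (T3): it IS a topology on X.


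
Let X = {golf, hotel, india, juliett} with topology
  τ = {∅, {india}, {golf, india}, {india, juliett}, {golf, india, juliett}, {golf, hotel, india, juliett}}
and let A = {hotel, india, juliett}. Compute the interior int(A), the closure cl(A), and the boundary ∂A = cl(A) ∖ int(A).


int(A) = {india, juliett}, cl(A) = {golf, hotel, india, juliett}, ∂A = {golf, hotel}.

Closed sets in (X, τ) are complements of opens:
  closed(X, τ) = {∅, {hotel}, {golf, hotel}, {hotel, juliett}, {golf, hotel, juliett}, {golf, hotel, india, juliett}}.
int(A) = ⋃ {U ∈ τ : U ⊆ A}. Opens contained in A: ∅, {india}, {india, juliett}.
Taking the union of these: int(A) = {india, juliett}.
cl(A) = ⋂ {C closed : A ⊆ C}. Closed sets containing A: {golf, hotel, india, juliett}.
Intersecting these: cl(A) = {golf, hotel, india, juliett}.
∂A = cl(A) ∖ int(A) = {golf, hotel, india, juliett} ∖ {india, juliett} = {golf, hotel}.


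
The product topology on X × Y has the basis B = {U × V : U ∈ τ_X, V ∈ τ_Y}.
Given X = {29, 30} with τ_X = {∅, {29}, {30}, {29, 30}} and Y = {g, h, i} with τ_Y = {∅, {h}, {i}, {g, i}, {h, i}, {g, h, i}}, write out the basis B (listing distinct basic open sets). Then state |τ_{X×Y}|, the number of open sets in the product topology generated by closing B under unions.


Basis B = {∅ × ∅, {29} × {h}, {29} × {i}, {30} × {h}, {30} × {i}, {29} × {g, i}, {29} × {h, i}, {29, 30} × {h}, {29, 30} × {i}, {30} × {g, i}, {30} × {h, i}, {29} × {g, h, i}, {30} × {g, h, i}, {29, 30} × {g, i}, {29, 30} × {h, i}, {29, 30} × {g, h, i}}; |τ_{X×Y}| = 36.

Enumerate products U × V with U ∈ τ_X, V ∈ τ_Y (deduplicated):
  ∅ × ∅ = {} (∅)
  {29} × {h} = {(29,h)}
  {29} × {i} = {(29,i)}
  {30} × {h} = {(30,h)}
  {30} × {i} = {(30,i)}
  {29} × {g, i} = {(29,g), (29,i)}
  {29} × {h, i} = {(29,h), (29,i)}
  {29, 30} × {h} = {(29,h), (30,h)}
  {29, 30} × {i} = {(29,i), (30,i)}
  {30} × {g, i} = {(30,g), (30,i)}
  {30} × {h, i} = {(30,h), (30,i)}
  {29} × {g, h, i} = {(29,g), (29,h), (29,i)}
  {30} × {g, h, i} = {(30,g), (30,h), (30,i)}
  {29, 30} × {g, i} = {(29,g), (29,i), (30,g), (30,i)}
  {29, 30} × {h, i} = {(29,h), (29,i), (30,h), (30,i)}
  {29, 30} × {g, h, i} = {(29,g), (29,h), (29,i), (30,g), (30,h), (30,i)}
These 16 distinct sets form the basis B.
Close under arbitrary unions to get τ_{X×Y}; counting gives |τ_{X×Y}| = 36.


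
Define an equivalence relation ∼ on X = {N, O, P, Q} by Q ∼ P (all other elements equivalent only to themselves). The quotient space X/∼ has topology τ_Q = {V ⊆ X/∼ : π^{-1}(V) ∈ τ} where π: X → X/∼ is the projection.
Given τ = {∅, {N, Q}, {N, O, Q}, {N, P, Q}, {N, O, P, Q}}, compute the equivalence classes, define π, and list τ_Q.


X/∼ = {[N], [O], [P=Q]}; |τ_Q| = 3.

Equivalence classes: [N], [O], [P=Q].
Quotient map π: X → X/∼ sends N ↦ [N], O ↦ [O], P ↦ [P=Q], Q ↦ [P=Q].
For each subset V ⊆ X/∼, compute π^{-1}(V) ⊆ X and check whether π^{-1}(V) ∈ τ. V is open in τ_Q iff π^{-1}(V) ∈ τ.
  V = {}: π^{-1}(V) = ∅ ∈ τ ✓.
  V = {[N]}: π^{-1}(V) = {N} ∉ τ ✗.
  V = {[O]}: π^{-1}(V) = {O} ∉ τ ✗.
  V = {[N], [O]}: π^{-1}(V) = {N, O} ∉ τ ✗.
  V = {[P=Q]}: π^{-1}(V) = {P, Q} ∉ τ ✗.
  V = {[N], [P=Q]}: π^{-1}(V) = {N, P, Q} ∈ τ ✓.
  V = {[O], [P=Q]}: π^{-1}(V) = {O, P, Q} ∉ τ ✗.
  V = {[N], [O], [P=Q]}: π^{-1}(V) = {N, O, P, Q} ∈ τ ✓.
Open sets in the quotient: τ_Q = {{}, {[N], [P=Q]}, {[N], [O], [P=Q]}} (3 elements).


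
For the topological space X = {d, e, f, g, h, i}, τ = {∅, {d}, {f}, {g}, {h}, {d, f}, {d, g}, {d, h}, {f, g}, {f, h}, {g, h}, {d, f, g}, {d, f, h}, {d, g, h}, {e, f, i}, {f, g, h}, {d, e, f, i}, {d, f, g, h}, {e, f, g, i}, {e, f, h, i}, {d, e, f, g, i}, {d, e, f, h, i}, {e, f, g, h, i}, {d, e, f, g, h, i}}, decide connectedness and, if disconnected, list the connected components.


(X, τ) is disconnected; components = [{d}, {g}, {h}, {e, f, i}].

Find clopen sets (U ∈ τ with X ∖ U ∈ τ):
  U = ∅, X ∖ U = {d, e, f, g, h, i} — both open, so U is clopen.
  U = {d}, X ∖ U = {e, f, g, h, i} — both open, so U is clopen.
  U = {g}, X ∖ U = {d, e, f, h, i} — both open, so U is clopen.
  U = {h}, X ∖ U = {d, e, f, g, i} — both open, so U is clopen.
  U = {d, g}, X ∖ U = {e, f, h, i} — both open, so U is clopen.
  U = {d, h}, X ∖ U = {e, f, g, i} — both open, so U is clopen.
  U = {g, h}, X ∖ U = {d, e, f, i} — both open, so U is clopen.
  U = {d, g, h}, X ∖ U = {e, f, i} — both open, so U is clopen.
  U = {e, f, i}, X ∖ U = {d, g, h} — both open, so U is clopen.
  U = {d, e, f, i}, X ∖ U = {g, h} — both open, so U is clopen.
  U = {e, f, g, i}, X ∖ U = {d, h} — both open, so U is clopen.
  U = {e, f, h, i}, X ∖ U = {d, g} — both open, so U is clopen.
  U = {d, e, f, g, i}, X ∖ U = {h} — both open, so U is clopen.
  U = {d, e, f, h, i}, X ∖ U = {g} — both open, so U is clopen.
  U = {e, f, g, h, i}, X ∖ U = {d} — both open, so U is clopen.
  U = {d, e, f, g, h, i}, X ∖ U = ∅ — both open, so U is clopen.
Nontrivial clopen(s) exist: e.g. {e, f, i}. So (X, τ) is disconnected.
Compute connected components by grouping points that agree on all clopens:
  component: {d}
  component: {g}
  component: {h}
  component: {e, f, i}


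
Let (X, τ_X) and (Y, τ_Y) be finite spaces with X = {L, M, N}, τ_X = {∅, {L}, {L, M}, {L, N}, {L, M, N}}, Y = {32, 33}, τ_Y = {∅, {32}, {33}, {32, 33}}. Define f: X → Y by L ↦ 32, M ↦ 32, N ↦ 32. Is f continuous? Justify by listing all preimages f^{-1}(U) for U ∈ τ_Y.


f IS continuous.

Compute f^{-1}(U) for each U ∈ τ_Y:
  U = ∅: f^{-1}(U) = ∅ ∈ τ_X ✓.
  U = {32}: f^{-1}(U) = {L, M, N} ∈ τ_X ✓.
  U = {33}: f^{-1}(U) = ∅ ∈ τ_X ✓.
  U = {32, 33}: f^{-1}(U) = {L, M, N} ∈ τ_X ✓.
Every preimage lies in τ_X, so f IS continuous.


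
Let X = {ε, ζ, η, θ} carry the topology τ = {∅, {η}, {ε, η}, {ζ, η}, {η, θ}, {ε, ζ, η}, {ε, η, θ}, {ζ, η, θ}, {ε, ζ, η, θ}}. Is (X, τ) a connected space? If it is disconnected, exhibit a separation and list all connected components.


(X, τ) is connected.

Find clopen sets (U ∈ τ with X ∖ U ∈ τ):
  U = ∅, X ∖ U = {ε, ζ, η, θ} — both open, so U is clopen.
  U = {ε, ζ, η, θ}, X ∖ U = ∅ — both open, so U is clopen.
Only trivial clopens (∅ and X) exist, so (X, τ) is connected.
Compute connected components by grouping points that agree on all clopens:
  component: {ε, ζ, η, θ}


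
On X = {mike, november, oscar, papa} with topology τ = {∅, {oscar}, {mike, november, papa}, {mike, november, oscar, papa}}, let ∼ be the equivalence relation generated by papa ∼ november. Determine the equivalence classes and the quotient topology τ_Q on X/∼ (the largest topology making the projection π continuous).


X/∼ = {[mike], [november=papa], [oscar]}; |τ_Q| = 4.

Equivalence classes: [mike], [november=papa], [oscar].
Quotient map π: X → X/∼ sends mike ↦ [mike], november ↦ [november=papa], oscar ↦ [oscar], papa ↦ [november=papa].
For each subset V ⊆ X/∼, compute π^{-1}(V) ⊆ X and check whether π^{-1}(V) ∈ τ. V is open in τ_Q iff π^{-1}(V) ∈ τ.
  V = {}: π^{-1}(V) = ∅ ∈ τ ✓.
  V = {[mike]}: π^{-1}(V) = {mike} ∉ τ ✗.
  V = {[november=papa]}: π^{-1}(V) = {november, papa} ∉ τ ✗.
  V = {[mike], [november=papa]}: π^{-1}(V) = {mike, november, papa} ∈ τ ✓.
  V = {[oscar]}: π^{-1}(V) = {oscar} ∈ τ ✓.
  V = {[mike], [oscar]}: π^{-1}(V) = {mike, oscar} ∉ τ ✗.
  V = {[november=papa], [oscar]}: π^{-1}(V) = {november, oscar, papa} ∉ τ ✗.
  V = {[mike], [november=papa], [oscar]}: π^{-1}(V) = {mike, november, oscar, papa} ∈ τ ✓.
Open sets in the quotient: τ_Q = {{}, {[mike], [november=papa]}, {[oscar]}, {[mike], [november=papa], [oscar]}} (4 elements).


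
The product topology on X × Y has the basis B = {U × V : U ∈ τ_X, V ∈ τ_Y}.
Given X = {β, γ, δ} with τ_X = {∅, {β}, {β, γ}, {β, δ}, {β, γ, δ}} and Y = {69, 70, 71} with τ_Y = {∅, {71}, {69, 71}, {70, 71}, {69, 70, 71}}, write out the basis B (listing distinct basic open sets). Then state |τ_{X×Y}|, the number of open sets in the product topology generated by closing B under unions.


Basis B = {∅ × ∅, {β} × {71}, {β} × {69, 71}, {β} × {70, 71}, {β, γ} × {71}, {β, δ} × {71}, {β} × {69, 70, 71}, {β, γ, δ} × {71}, {β, γ} × {69, 71}, {β, δ} × {69, 71}, {β, γ} × {70, 71}, {β, δ} × {70, 71}, {β, γ} × {69, 70, 71}, {β, δ} × {69, 70, 71}, {β, γ, δ} × {69, 71}, {β, γ, δ} × {70, 71}, {β, γ, δ} × {69, 70, 71}}; |τ_{X×Y}| = 48.

Enumerate products U × V with U ∈ τ_X, V ∈ τ_Y (deduplicated):
  ∅ × ∅ = {} (∅)
  {β} × {71} = {(β,71)}
  {β} × {69, 71} = {(β,69), (β,71)}
  {β} × {70, 71} = {(β,70), (β,71)}
  {β, γ} × {71} = {(β,71), (γ,71)}
  {β, δ} × {71} = {(β,71), (δ,71)}
  {β} × {69, 70, 71} = {(β,69), (β,70), (β,71)}
  {β, γ, δ} × {71} = {(β,71), (γ,71), (δ,71)}
  {β, γ} × {69, 71} = {(β,69), (β,71), (γ,69), (γ,71)}
  {β, δ} × {69, 71} = {(β,69), (β,71), (δ,69), (δ,71)}
  {β, γ} × {70, 71} = {(β,70), (β,71), (γ,70), (γ,71)}
  {β, δ} × {70, 71} = {(β,70), (β,71), (δ,70), (δ,71)}
  {β, γ} × {69, 70, 71} = {(β,69), (β,70), (β,71), (γ,69), (γ,70), (γ,71)}
  {β, δ} × {69, 70, 71} = {(β,69), (β,70), (β,71), (δ,69), (δ,70), (δ,71)}
  {β, γ, δ} × {69, 71} = {(β,69), (β,71), (γ,69), (γ,71), (δ,69), (δ,71)}
  {β, γ, δ} × {70, 71} = {(β,70), (β,71), (γ,70), (γ,71), (δ,70), (δ,71)}
  {β, γ, δ} × {69, 70, 71} = {(β,69), (β,70), (β,71), (γ,69), (γ,70), (γ,71), (δ,69), (δ,70), (δ,71)}
These 17 distinct sets form the basis B.
Close under arbitrary unions to get τ_{X×Y}; counting gives |τ_{X×Y}| = 48.


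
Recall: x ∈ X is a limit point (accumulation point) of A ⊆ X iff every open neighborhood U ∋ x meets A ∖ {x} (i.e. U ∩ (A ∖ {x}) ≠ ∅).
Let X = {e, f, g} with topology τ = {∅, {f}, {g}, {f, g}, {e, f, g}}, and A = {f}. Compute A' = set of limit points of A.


A' = {e}

For each x ∈ X, list the open sets U ∈ τ with x ∈ U, then check whether U ∩ (A ∖ {x}) ≠ ∅ for every such U.
  x = e: opens ∋ x are {e, f, g}; each meets A ∖ {e}, so x IS a limit point.
  x = f: open {f} ∋ x has {f} ∩ (A ∖ {f}) = ∅, so x is NOT a limit point.
  x = g: open {g} ∋ x has {g} ∩ (A ∖ {g}) = ∅, so x is NOT a limit point.
Collecting: A' = {e}.


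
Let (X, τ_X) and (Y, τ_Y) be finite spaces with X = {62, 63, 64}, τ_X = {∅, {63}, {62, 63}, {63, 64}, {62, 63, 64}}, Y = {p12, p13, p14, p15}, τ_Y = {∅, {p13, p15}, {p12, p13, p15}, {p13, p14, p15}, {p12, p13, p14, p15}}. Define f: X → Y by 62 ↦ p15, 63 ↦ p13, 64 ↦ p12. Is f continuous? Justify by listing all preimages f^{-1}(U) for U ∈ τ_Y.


f IS continuous.

Compute f^{-1}(U) for each U ∈ τ_Y:
  U = ∅: f^{-1}(U) = ∅ ∈ τ_X ✓.
  U = {p13, p15}: f^{-1}(U) = {62, 63} ∈ τ_X ✓.
  U = {p12, p13, p15}: f^{-1}(U) = {62, 63, 64} ∈ τ_X ✓.
  U = {p13, p14, p15}: f^{-1}(U) = {62, 63} ∈ τ_X ✓.
  U = {p12, p13, p14, p15}: f^{-1}(U) = {62, 63, 64} ∈ τ_X ✓.
Every preimage lies in τ_X, so f IS continuous.


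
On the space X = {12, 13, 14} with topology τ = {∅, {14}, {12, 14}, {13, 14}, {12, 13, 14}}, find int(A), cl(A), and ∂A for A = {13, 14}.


int(A) = {13, 14}, cl(A) = {12, 13, 14}, ∂A = {12}.

Closed sets in (X, τ) are complements of opens:
  closed(X, τ) = {∅, {12}, {13}, {12, 13}, {12, 13, 14}}.
int(A) = ⋃ {U ∈ τ : U ⊆ A}. Opens contained in A: ∅, {14}, {13, 14}.
Taking the union of these: int(A) = {13, 14}.
cl(A) = ⋂ {C closed : A ⊆ C}. Closed sets containing A: {12, 13, 14}.
Intersecting these: cl(A) = {12, 13, 14}.
∂A = cl(A) ∖ int(A) = {12, 13, 14} ∖ {13, 14} = {12}.


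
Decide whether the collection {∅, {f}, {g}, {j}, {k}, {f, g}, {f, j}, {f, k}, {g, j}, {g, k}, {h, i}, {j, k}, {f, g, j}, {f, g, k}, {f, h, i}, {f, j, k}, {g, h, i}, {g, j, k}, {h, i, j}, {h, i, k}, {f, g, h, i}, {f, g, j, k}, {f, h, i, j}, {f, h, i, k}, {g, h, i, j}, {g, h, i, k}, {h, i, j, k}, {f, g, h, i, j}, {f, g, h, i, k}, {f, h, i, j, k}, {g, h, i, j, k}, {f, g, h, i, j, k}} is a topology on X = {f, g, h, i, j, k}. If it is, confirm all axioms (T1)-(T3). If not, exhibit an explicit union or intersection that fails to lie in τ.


τ IS a topology on X.

Axiom (T1): ∅ ∈ τ? Yes; X ∈ τ? Yes.
Axiom (T2/T3): check pairwise unions and intersections of members of τ.
All pairwise intersections and unions checked — each lies in τ. Therefore τ satisfies (T1), (T2), (T3): it IS a topology on X.


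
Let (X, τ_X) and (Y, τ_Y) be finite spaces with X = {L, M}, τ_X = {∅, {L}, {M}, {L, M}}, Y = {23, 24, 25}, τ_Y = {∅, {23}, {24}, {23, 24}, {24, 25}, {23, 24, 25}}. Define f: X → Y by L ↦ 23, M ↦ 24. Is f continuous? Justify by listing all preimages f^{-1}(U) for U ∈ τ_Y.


f IS continuous.

Compute f^{-1}(U) for each U ∈ τ_Y:
  U = ∅: f^{-1}(U) = ∅ ∈ τ_X ✓.
  U = {23}: f^{-1}(U) = {L} ∈ τ_X ✓.
  U = {24}: f^{-1}(U) = {M} ∈ τ_X ✓.
  U = {23, 24}: f^{-1}(U) = {L, M} ∈ τ_X ✓.
  U = {24, 25}: f^{-1}(U) = {M} ∈ τ_X ✓.
  U = {23, 24, 25}: f^{-1}(U) = {L, M} ∈ τ_X ✓.
Every preimage lies in τ_X, so f IS continuous.


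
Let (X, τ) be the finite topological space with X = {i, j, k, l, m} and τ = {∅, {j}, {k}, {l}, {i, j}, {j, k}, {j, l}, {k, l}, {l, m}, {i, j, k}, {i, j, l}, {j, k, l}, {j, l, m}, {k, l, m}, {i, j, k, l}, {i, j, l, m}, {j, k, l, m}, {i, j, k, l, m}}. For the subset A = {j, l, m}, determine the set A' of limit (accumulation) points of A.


A' = {i, m}

For each x ∈ X, list the open sets U ∈ τ with x ∈ U, then check whether U ∩ (A ∖ {x}) ≠ ∅ for every such U.
  x = i: opens ∋ x are {i, j}, {i, j, k}, {i, j, l}, {i, j, k, l}, {i, j, l, m}, {i, j, k, l, m}; each meets A ∖ {i}, so x IS a limit point.
  x = j: open {j} ∋ x has {j} ∩ (A ∖ {j}) = ∅, so x is NOT a limit point.
  x = k: open {k} ∋ x has {k} ∩ (A ∖ {k}) = ∅, so x is NOT a limit point.
  x = l: open {l} ∋ x has {l} ∩ (A ∖ {l}) = ∅, so x is NOT a limit point.
  x = m: opens ∋ x are {l, m}, {j, l, m}, {k, l, m}, {i, j, l, m}, {j, k, l, m}, {i, j, k, l, m}; each meets A ∖ {m}, so x IS a limit point.
Collecting: A' = {i, m}.


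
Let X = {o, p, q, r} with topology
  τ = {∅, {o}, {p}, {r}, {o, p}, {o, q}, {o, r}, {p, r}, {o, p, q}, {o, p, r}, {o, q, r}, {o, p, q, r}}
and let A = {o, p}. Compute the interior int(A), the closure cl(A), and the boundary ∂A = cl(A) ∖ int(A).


int(A) = {o, p}, cl(A) = {o, p, q}, ∂A = {q}.

Closed sets in (X, τ) are complements of opens:
  closed(X, τ) = {∅, {p}, {q}, {r}, {o, q}, {p, q}, {p, r}, {q, r}, {o, p, q}, {o, q, r}, {p, q, r}, {o, p, q, r}}.
int(A) = ⋃ {U ∈ τ : U ⊆ A}. Opens contained in A: ∅, {o}, {p}, {o, p}.
Taking the union of these: int(A) = {o, p}.
cl(A) = ⋂ {C closed : A ⊆ C}. Closed sets containing A: {o, p, q}, {o, p, q, r}.
Intersecting these: cl(A) = {o, p, q}.
∂A = cl(A) ∖ int(A) = {o, p, q} ∖ {o, p} = {q}.


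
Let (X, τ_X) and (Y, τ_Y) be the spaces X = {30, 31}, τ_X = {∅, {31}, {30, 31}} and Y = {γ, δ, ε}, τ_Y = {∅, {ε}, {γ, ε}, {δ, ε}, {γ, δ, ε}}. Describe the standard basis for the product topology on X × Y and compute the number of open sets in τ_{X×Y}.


Basis B = {∅ × ∅, {31} × {ε}, {30, 31} × {ε}, {31} × {γ, ε}, {31} × {δ, ε}, {31} × {γ, δ, ε}, {30, 31} × {γ, ε}, {30, 31} × {δ, ε}, {30, 31} × {γ, δ, ε}}; |τ_{X×Y}| = 14.

Enumerate products U × V with U ∈ τ_X, V ∈ τ_Y (deduplicated):
  ∅ × ∅ = {} (∅)
  {31} × {ε} = {(31,ε)}
  {30, 31} × {ε} = {(30,ε), (31,ε)}
  {31} × {γ, ε} = {(31,γ), (31,ε)}
  {31} × {δ, ε} = {(31,δ), (31,ε)}
  {31} × {γ, δ, ε} = {(31,γ), (31,δ), (31,ε)}
  {30, 31} × {γ, ε} = {(30,γ), (30,ε), (31,γ), (31,ε)}
  {30, 31} × {δ, ε} = {(30,δ), (30,ε), (31,δ), (31,ε)}
  {30, 31} × {γ, δ, ε} = {(30,γ), (30,δ), (30,ε), (31,γ), (31,δ), (31,ε)}
These 9 distinct sets form the basis B.
Close under arbitrary unions to get τ_{X×Y}; counting gives |τ_{X×Y}| = 14.


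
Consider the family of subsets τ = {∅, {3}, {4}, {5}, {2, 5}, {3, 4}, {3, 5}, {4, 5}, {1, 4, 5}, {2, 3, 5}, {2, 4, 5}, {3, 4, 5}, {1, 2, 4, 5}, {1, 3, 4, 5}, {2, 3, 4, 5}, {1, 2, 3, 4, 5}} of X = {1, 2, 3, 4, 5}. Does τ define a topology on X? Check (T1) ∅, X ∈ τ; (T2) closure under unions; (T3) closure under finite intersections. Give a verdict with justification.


τ IS a topology on X.

Axiom (T1): ∅ ∈ τ? Yes; X ∈ τ? Yes.
Axiom (T2/T3): check pairwise unions and intersections of members of τ.
All pairwise intersections and unions checked — each lies in τ. Therefore τ satisfies (T1), (T2), (T3): it IS a topology on X.


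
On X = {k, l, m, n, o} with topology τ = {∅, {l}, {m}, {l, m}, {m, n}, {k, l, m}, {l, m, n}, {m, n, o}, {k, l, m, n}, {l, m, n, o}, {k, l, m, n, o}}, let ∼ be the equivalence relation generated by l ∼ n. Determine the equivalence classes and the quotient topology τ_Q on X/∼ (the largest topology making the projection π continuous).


X/∼ = {[k], [l=n], [m], [o]}; |τ_Q| = 6.

Equivalence classes: [k], [l=n], [m], [o].
Quotient map π: X → X/∼ sends k ↦ [k], l ↦ [l=n], m ↦ [m], n ↦ [l=n], o ↦ [o].
For each subset V ⊆ X/∼, compute π^{-1}(V) ⊆ X and check whether π^{-1}(V) ∈ τ. V is open in τ_Q iff π^{-1}(V) ∈ τ.
  V = {}: π^{-1}(V) = ∅ ∈ τ ✓.
  V = {[k]}: π^{-1}(V) = {k} ∉ τ ✗.
  V = {[l=n]}: π^{-1}(V) = {l, n} ∉ τ ✗.
  V = {[k], [l=n]}: π^{-1}(V) = {k, l, n} ∉ τ ✗.
  V = {[m]}: π^{-1}(V) = {m} ∈ τ ✓.
  V = {[k], [m]}: π^{-1}(V) = {k, m} ∉ τ ✗.
  V = {[l=n], [m]}: π^{-1}(V) = {l, m, n} ∈ τ ✓.
  V = {[k], [l=n], [m]}: π^{-1}(V) = {k, l, m, n} ∈ τ ✓.
  V = {[o]}: π^{-1}(V) = {o} ∉ τ ✗.
  V = {[k], [o]}: π^{-1}(V) = {k, o} ∉ τ ✗.
  V = {[l=n], [o]}: π^{-1}(V) = {l, n, o} ∉ τ ✗.
  V = {[k], [l=n], [o]}: π^{-1}(V) = {k, l, n, o} ∉ τ ✗.
  V = {[m], [o]}: π^{-1}(V) = {m, o} ∉ τ ✗.
  V = {[k], [m], [o]}: π^{-1}(V) = {k, m, o} ∉ τ ✗.
  V = {[l=n], [m], [o]}: π^{-1}(V) = {l, m, n, o} ∈ τ ✓.
  V = {[k], [l=n], [m], [o]}: π^{-1}(V) = {k, l, m, n, o} ∈ τ ✓.
Open sets in the quotient: τ_Q = {{}, {[m]}, {[l=n], [m]}, {[k], [l=n], [m]}, {[l=n], [m], [o]}, {[k], [l=n], [m], [o]}} (6 elements).


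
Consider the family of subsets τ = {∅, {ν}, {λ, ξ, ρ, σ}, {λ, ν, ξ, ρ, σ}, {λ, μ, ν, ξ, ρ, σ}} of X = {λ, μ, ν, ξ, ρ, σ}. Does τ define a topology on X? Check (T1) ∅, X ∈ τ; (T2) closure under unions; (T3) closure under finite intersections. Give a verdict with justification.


τ IS a topology on X.

Axiom (T1): ∅ ∈ τ? Yes; X ∈ τ? Yes.
Axiom (T2/T3): check pairwise unions and intersections of members of τ.
All pairwise intersections and unions checked — each lies in τ. Therefore τ satisfies (T1), (T2), (T3): it IS a topology on X.


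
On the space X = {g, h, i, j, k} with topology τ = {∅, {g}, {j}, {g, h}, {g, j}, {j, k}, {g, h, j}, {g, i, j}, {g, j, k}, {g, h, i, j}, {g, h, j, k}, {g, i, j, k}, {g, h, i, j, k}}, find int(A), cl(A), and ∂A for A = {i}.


int(A) = ∅, cl(A) = {i}, ∂A = {i}.

Closed sets in (X, τ) are complements of opens:
  closed(X, τ) = {∅, {h}, {i}, {k}, {h, i}, {h, k}, {i, k}, {g, h, i}, {h, i, k}, {i, j, k}, {g, h, i, k}, {h, i, j, k}, {g, h, i, j, k}}.
int(A) = ⋃ {U ∈ τ : U ⊆ A}. Opens contained in A: ∅.
Taking the union of these: int(A) = ∅.
cl(A) = ⋂ {C closed : A ⊆ C}. Closed sets containing A: {i}, {h, i}, {i, k}, {g, h, i}, {h, i, k}, {i, j, k}, {g, h, i, k}, {h, i, j, k}, {g, h, i, j, k}.
Intersecting these: cl(A) = {i}.
∂A = cl(A) ∖ int(A) = {i} ∖ ∅ = {i}.


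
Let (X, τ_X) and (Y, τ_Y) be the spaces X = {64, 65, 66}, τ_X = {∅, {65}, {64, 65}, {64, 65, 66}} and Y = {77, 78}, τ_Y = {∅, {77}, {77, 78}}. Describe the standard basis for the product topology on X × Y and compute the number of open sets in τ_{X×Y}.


Basis B = {∅ × ∅, {65} × {77}, {64, 65} × {77}, {65} × {77, 78}, {64, 65, 66} × {77}, {64, 65} × {77, 78}, {64, 65, 66} × {77, 78}}; |τ_{X×Y}| = 10.

Enumerate products U × V with U ∈ τ_X, V ∈ τ_Y (deduplicated):
  ∅ × ∅ = {} (∅)
  {65} × {77} = {(65,77)}
  {64, 65} × {77} = {(64,77), (65,77)}
  {65} × {77, 78} = {(65,77), (65,78)}
  {64, 65, 66} × {77} = {(64,77), (65,77), (66,77)}
  {64, 65} × {77, 78} = {(64,77), (64,78), (65,77), (65,78)}
  {64, 65, 66} × {77, 78} = {(64,77), (64,78), (65,77), (65,78), (66,77), (66,78)}
These 7 distinct sets form the basis B.
Close under arbitrary unions to get τ_{X×Y}; counting gives |τ_{X×Y}| = 10.


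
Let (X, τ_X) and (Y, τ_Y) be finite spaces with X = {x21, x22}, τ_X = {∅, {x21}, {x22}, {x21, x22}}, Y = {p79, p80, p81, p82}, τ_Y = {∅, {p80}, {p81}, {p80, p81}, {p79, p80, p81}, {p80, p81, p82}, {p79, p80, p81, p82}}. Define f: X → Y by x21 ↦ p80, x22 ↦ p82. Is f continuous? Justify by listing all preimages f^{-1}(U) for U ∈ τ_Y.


f IS continuous.

Compute f^{-1}(U) for each U ∈ τ_Y:
  U = ∅: f^{-1}(U) = ∅ ∈ τ_X ✓.
  U = {p80}: f^{-1}(U) = {x21} ∈ τ_X ✓.
  U = {p81}: f^{-1}(U) = ∅ ∈ τ_X ✓.
  U = {p80, p81}: f^{-1}(U) = {x21} ∈ τ_X ✓.
  U = {p79, p80, p81}: f^{-1}(U) = {x21} ∈ τ_X ✓.
  U = {p80, p81, p82}: f^{-1}(U) = {x21, x22} ∈ τ_X ✓.
  U = {p79, p80, p81, p82}: f^{-1}(U) = {x21, x22} ∈ τ_X ✓.
Every preimage lies in τ_X, so f IS continuous.


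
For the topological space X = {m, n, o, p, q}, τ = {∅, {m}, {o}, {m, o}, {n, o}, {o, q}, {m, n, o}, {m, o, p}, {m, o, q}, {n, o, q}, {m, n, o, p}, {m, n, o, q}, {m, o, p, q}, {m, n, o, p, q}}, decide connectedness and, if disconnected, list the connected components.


(X, τ) is connected.

Find clopen sets (U ∈ τ with X ∖ U ∈ τ):
  U = ∅, X ∖ U = {m, n, o, p, q} — both open, so U is clopen.
  U = {m, n, o, p, q}, X ∖ U = ∅ — both open, so U is clopen.
Only trivial clopens (∅ and X) exist, so (X, τ) is connected.
Compute connected components by grouping points that agree on all clopens:
  component: {m, n, o, p, q}


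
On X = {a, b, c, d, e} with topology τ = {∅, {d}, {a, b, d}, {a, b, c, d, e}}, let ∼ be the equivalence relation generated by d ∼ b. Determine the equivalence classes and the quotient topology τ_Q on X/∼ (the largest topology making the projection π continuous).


X/∼ = {[a], [b=d], [c], [e]}; |τ_Q| = 3.

Equivalence classes: [a], [b=d], [c], [e].
Quotient map π: X → X/∼ sends a ↦ [a], b ↦ [b=d], c ↦ [c], d ↦ [b=d], e ↦ [e].
For each subset V ⊆ X/∼, compute π^{-1}(V) ⊆ X and check whether π^{-1}(V) ∈ τ. V is open in τ_Q iff π^{-1}(V) ∈ τ.
  V = {}: π^{-1}(V) = ∅ ∈ τ ✓.
  V = {[a]}: π^{-1}(V) = {a} ∉ τ ✗.
  V = {[b=d]}: π^{-1}(V) = {b, d} ∉ τ ✗.
  V = {[a], [b=d]}: π^{-1}(V) = {a, b, d} ∈ τ ✓.
  V = {[c]}: π^{-1}(V) = {c} ∉ τ ✗.
  V = {[a], [c]}: π^{-1}(V) = {a, c} ∉ τ ✗.
  V = {[b=d], [c]}: π^{-1}(V) = {b, c, d} ∉ τ ✗.
  V = {[a], [b=d], [c]}: π^{-1}(V) = {a, b, c, d} ∉ τ ✗.
  V = {[e]}: π^{-1}(V) = {e} ∉ τ ✗.
  V = {[a], [e]}: π^{-1}(V) = {a, e} ∉ τ ✗.
  V = {[b=d], [e]}: π^{-1}(V) = {b, d, e} ∉ τ ✗.
  V = {[a], [b=d], [e]}: π^{-1}(V) = {a, b, d, e} ∉ τ ✗.
  V = {[c], [e]}: π^{-1}(V) = {c, e} ∉ τ ✗.
  V = {[a], [c], [e]}: π^{-1}(V) = {a, c, e} ∉ τ ✗.
  V = {[b=d], [c], [e]}: π^{-1}(V) = {b, c, d, e} ∉ τ ✗.
  V = {[a], [b=d], [c], [e]}: π^{-1}(V) = {a, b, c, d, e} ∈ τ ✓.
Open sets in the quotient: τ_Q = {{}, {[a], [b=d]}, {[a], [b=d], [c], [e]}} (3 elements).
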